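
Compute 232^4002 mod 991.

Using repeated squaring:
4002 in binary is 111110100010, i.e. 4002 = 2048 + 1024 + 512 + 256 + 128 + 32 + 2.
232^1 ≡ 232 (mod 991)
232^2 ≡ 232^2 = 53824 ≡ 310 (mod 991)
232^4 ≡ 310^2 = 96100 ≡ 964 (mod 991)
232^8 ≡ 964^2 = 929296 ≡ 729 (mod 991)
232^16 ≡ 729^2 = 531441 ≡ 265 (mod 991)
232^32 ≡ 265^2 = 70225 ≡ 855 (mod 991)
232^64 ≡ 855^2 = 731025 ≡ 658 (mod 991)
232^128 ≡ 658^2 = 432964 ≡ 888 (mod 991)
232^256 ≡ 888^2 = 788544 ≡ 699 (mod 991)
232^512 ≡ 699^2 = 488601 ≡ 38 (mod 991)
232^1024 ≡ 38^2 = 1444 ≡ 453 (mod 991)
232^2048 ≡ 453^2 = 205209 ≡ 72 (mod 991)
232^4002 = 232^2048 · 232^1024 · 232^512 · 232^256 · 232^128 · 232^32 · 232^2 ≡ 72 · 453 · 38 · 699 · 888 · 855 · 310 (mod 991).
Accumulate the product:
72 · 453 = 32616 ≡ 904
904 · 38 = 34352 ≡ 658
658 · 699 = 459942 ≡ 118
118 · 888 = 104784 ≡ 729
729 · 855 = 623295 ≡ 947
947 · 310 = 293570 ≡ 234

234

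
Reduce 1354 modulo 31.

21

1354 = 43·31 + 21, so 1354 ≡ 21 (mod 31).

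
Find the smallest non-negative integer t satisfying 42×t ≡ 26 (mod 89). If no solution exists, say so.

gcd(42, 89) = 1, so a unique solution mod 89 exists.
42⁻¹ ≡ 53 (mod 89).
t ≡ 53×26 ≡ 43 (mod 89).

43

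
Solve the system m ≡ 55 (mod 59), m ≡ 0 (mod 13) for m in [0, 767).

59⁻¹ mod 13: 59·2 ≡ 1 (mod 13), so 59⁻¹ ≡ 2.
m = 55 + 59·((0 − 55)·2 mod 13) = 55 + 59·7 = 468.

468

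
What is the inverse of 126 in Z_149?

Apply the Euclidean algorithm and back-substitute:
149 = 1×126 + 23
126 = 5×23 + 11
23 = 2×11 + 1
11 = 11×1 + 0
gcd(126, 149) = 1, so the inverse exists.
Bézout: 1 = 11×149 − 13×126.
So 126⁻¹ ≡ −13 ≡ 136 (mod 149).

136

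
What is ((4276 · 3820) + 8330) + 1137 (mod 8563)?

5583

4276 · 3820 = 16334320 ≡ 4679 (mod 8563)
4679 + 8330 = 13009 ≡ 4446 (mod 8563)
4446 + 1137 = 5583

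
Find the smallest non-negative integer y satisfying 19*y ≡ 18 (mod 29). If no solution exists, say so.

4

gcd(19, 29) = 1, so a unique solution mod 29 exists.
19⁻¹ ≡ 26 (mod 29).
y ≡ 26*18 ≡ 4 (mod 29).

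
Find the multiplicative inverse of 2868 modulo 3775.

1207

Run the extended Euclidean algorithm:
3775 = 1·2868 + 907
2868 = 3·907 + 147
907 = 6·147 + 25
147 = 5·25 + 22
25 = 1·22 + 3
22 = 7·3 + 1
3 = 3·1 + 0
gcd(2868, 3775) = 1, so the inverse exists.
Bézout: 1 = −917·3775 + 1207·2868.
So 2868⁻¹ ≡ 1207 (mod 3775).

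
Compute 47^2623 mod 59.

40

Compute successive squares:
47^1 ≡ 47 (mod 59)
47^2 ≡ 47^2 = 2209 ≡ 26 (mod 59)
47^4 ≡ 26^2 = 676 ≡ 27 (mod 59)
47^8 ≡ 27^2 = 729 ≡ 21 (mod 59)
47^16 ≡ 21^2 = 441 ≡ 28 (mod 59)
47^32 ≡ 28^2 = 784 ≡ 17 (mod 59)
47^64 ≡ 17^2 = 289 ≡ 53 (mod 59)
47^128 ≡ 53^2 = 2809 ≡ 36 (mod 59)
47^256 ≡ 36^2 = 1296 ≡ 57 (mod 59)
47^512 ≡ 57^2 = 3249 ≡ 4 (mod 59)
47^1024 ≡ 4^2 = 16 (mod 59)
47^2048 ≡ 16^2 = 256 ≡ 20 (mod 59)
47^2623 = 47^2048 · 47^512 · 47^32 · 47^16 · 47^8 · 47^4 · 47^2 · 47^1 ≡ 20 · 4 · 17 · 28 · 21 · 27 · 26 · 47 (mod 59).
Accumulate the product:
20 · 4 = 80 ≡ 21
21 · 17 = 357 ≡ 3
3 · 28 = 84 ≡ 25
25 · 21 = 525 ≡ 53
53 · 27 = 1431 ≡ 15
15 · 26 = 390 ≡ 36
36 · 47 = 1692 ≡ 40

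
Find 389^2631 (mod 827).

270

2631 in binary is 101001000111, i.e. 2631 = 2048 + 512 + 64 + 4 + 2 + 1.
389^1 ≡ 389 (mod 827)
389^2 ≡ 389^2 = 151321 ≡ 807 (mod 827)
389^4 ≡ 807^2 = 651249 ≡ 400 (mod 827)
389^8 ≡ 400^2 = 160000 ≡ 389 (mod 827)
389^16 ≡ 389^2 = 151321 ≡ 807 (mod 827)
389^32 ≡ 807^2 = 651249 ≡ 400 (mod 827)
389^64 ≡ 400^2 = 160000 ≡ 389 (mod 827)
389^128 ≡ 389^2 = 151321 ≡ 807 (mod 827)
389^256 ≡ 807^2 = 651249 ≡ 400 (mod 827)
389^512 ≡ 400^2 = 160000 ≡ 389 (mod 827)
389^1024 ≡ 389^2 = 151321 ≡ 807 (mod 827)
389^2048 ≡ 807^2 = 651249 ≡ 400 (mod 827)
389^2631 = 389^2048 × 389^512 × 389^64 × 389^4 × 389^2 × 389^1 ≡ 400 × 389 × 389 × 400 × 807 × 389 (mod 827).
Accumulate the product:
400 × 389 = 155600 ≡ 124
124 × 389 = 48236 ≡ 270
270 × 400 = 108000 ≡ 490
490 × 807 = 395430 ≡ 124
124 × 389 = 48236 ≡ 270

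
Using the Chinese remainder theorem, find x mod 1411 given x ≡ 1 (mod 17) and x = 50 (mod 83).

17⁻¹ mod 83: 17*44 ≡ 1 (mod 83), so 17⁻¹ ≡ 44.
x = 1 + 17*((50 − 1)*44 mod 83) = 1 + 17*81 = 1378.

1378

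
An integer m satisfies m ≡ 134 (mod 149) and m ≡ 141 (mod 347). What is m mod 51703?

29636

149⁻¹ mod 347: 149·177 ≡ 1 (mod 347), so 149⁻¹ ≡ 177.
m = 134 + 149·((141 − 134)·177 mod 347) = 134 + 149·198 = 29636.
Check: 29636 mod 149 = 134, 29636 mod 347 = 141. ✓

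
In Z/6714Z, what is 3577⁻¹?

3769

By the extended Euclidean algorithm:
6714 = 1·3577 + 3137
3577 = 1·3137 + 440
3137 = 7·440 + 57
440 = 7·57 + 41
57 = 1·41 + 16
41 = 2·16 + 9
16 = 1·9 + 7
9 = 1·7 + 2
7 = 3·2 + 1
2 = 2·1 + 0
gcd(3577, 6714) = 1, so the inverse exists.
Bézout: 1 = 1569·6714 − 2945·3577.
So 3577⁻¹ ≡ −2945 ≡ 3769 (mod 6714).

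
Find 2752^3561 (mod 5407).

219

Compute successive squares:
3561 in binary is 110111101001, i.e. 3561 = 2048 + 1024 + 256 + 128 + 64 + 32 + 8 + 1.
2752^1 ≡ 2752 (mod 5407)
2752^2 ≡ 2752^2 = 7573504 ≡ 3704 (mod 5407)
2752^4 ≡ 3704^2 = 13719616 ≡ 2057 (mod 5407)
2752^8 ≡ 2057^2 = 4231249 ≡ 2975 (mod 5407)
2752^16 ≡ 2975^2 = 8850625 ≡ 4773 (mod 5407)
2752^32 ≡ 4773^2 = 22781529 ≡ 1838 (mod 5407)
2752^64 ≡ 1838^2 = 3378244 ≡ 4276 (mod 5407)
2752^128 ≡ 4276^2 = 18284176 ≡ 3109 (mod 5407)
2752^256 ≡ 3109^2 = 9665881 ≡ 3572 (mod 5407)
2752^512 ≡ 3572^2 = 12759184 ≡ 4071 (mod 5407)
2752^1024 ≡ 4071^2 = 16573041 ≡ 586 (mod 5407)
2752^2048 ≡ 586^2 = 343396 ≡ 2755 (mod 5407)
2752^3561 = 2752^2048 · 2752^1024 · 2752^256 · 2752^128 · 2752^64 · 2752^32 · 2752^8 · 2752^1 ≡ 2755 · 586 · 3572 · 3109 · 4276 · 1838 · 2975 · 2752 (mod 5407).
Accumulate the product:
2755 · 586 = 1614430 ≡ 3144
3144 · 3572 = 11230368 ≡ 29
29 · 3109 = 90161 ≡ 3649
3649 · 4276 = 15603124 ≡ 3929
3929 · 1838 = 7221502 ≡ 3157
3157 · 2975 = 9392075 ≡ 116
116 · 2752 = 319232 ≡ 219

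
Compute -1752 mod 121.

-1752 = -15*121 + 63, so -1752 ≡ 63 (mod 121).

63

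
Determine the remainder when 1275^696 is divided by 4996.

4913

By square-and-multiply:
1275^1 ≡ 1275 (mod 4996)
1275^2 ≡ 1275^2 = 1625625 ≡ 1925 (mod 4996)
1275^4 ≡ 1925^2 = 3705625 ≡ 3589 (mod 4996)
1275^8 ≡ 3589^2 = 12880921 ≡ 1233 (mod 4996)
1275^16 ≡ 1233^2 = 1520289 ≡ 1505 (mod 4996)
1275^32 ≡ 1505^2 = 2265025 ≡ 1837 (mod 4996)
1275^64 ≡ 1837^2 = 3374569 ≡ 2269 (mod 4996)
1275^128 ≡ 2269^2 = 5148361 ≡ 2481 (mod 4996)
1275^256 ≡ 2481^2 = 6155361 ≡ 289 (mod 4996)
1275^512 ≡ 289^2 = 83521 ≡ 3585 (mod 4996)
1275^696 = 1275^512 × 1275^128 × 1275^32 × 1275^16 × 1275^8 ≡ 3585 × 2481 × 1837 × 1505 × 1233 (mod 4996).
Accumulate the product:
3585 × 2481 = 8894385 ≡ 1505
1505 × 1837 = 2764685 ≡ 1897
1897 × 1505 = 2854985 ≡ 2269
2269 × 1233 = 2797677 ≡ 4913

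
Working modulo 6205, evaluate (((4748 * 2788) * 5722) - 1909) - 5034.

4748 * 2788 = 13237424 ≡ 2159 (mod 6205)
2159 * 5722 = 12353798 ≡ 5848 (mod 6205)
5848 - 1909 = 3939
3939 - 5034 = -1095 ≡ 5110 (mod 6205)

5110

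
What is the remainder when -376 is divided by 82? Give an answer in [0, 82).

34

-376 = -5·82 + 34, so -376 ≡ 34 (mod 82).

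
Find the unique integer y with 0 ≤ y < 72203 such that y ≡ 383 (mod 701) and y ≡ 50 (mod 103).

701⁻¹ mod 103: 701·36 ≡ 1 (mod 103), so 701⁻¹ ≡ 36.
y = 383 + 701·((50 − 383)·36 mod 103) = 383 + 701·63 = 44546.

44546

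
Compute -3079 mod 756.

701

-3079 = -5×756 + 701, so -3079 ≡ 701 (mod 756).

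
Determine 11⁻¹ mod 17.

14

17 = 1*11 + 6
11 = 1*6 + 5
6 = 1*5 + 1
5 = 5*1 + 0
gcd(11, 17) = 1, so the inverse exists.
Bézout: 1 = 2*17 − 3*11.
So 11⁻¹ ≡ −3 ≡ 14 (mod 17).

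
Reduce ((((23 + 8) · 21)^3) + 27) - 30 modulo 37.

23 + 8 = 31
31 · 21 = 651 ≡ 22 (mod 37)
(22)^3 ≡ 29 (mod 37)
29 + 27 = 56 ≡ 19 (mod 37)
19 - 30 = -11 ≡ 26 (mod 37)

26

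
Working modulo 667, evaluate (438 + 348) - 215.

438 + 348 = 786 ≡ 119 (mod 667)
119 - 215 = -96 ≡ 571 (mod 667)

571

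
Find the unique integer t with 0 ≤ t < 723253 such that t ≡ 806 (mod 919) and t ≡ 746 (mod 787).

919⁻¹ mod 787: 919*316 ≡ 1 (mod 787), so 919⁻¹ ≡ 316.
t = 806 + 919*((746 − 806)*316 mod 787) = 806 + 919*715 = 657891.
Check: 657891 mod 919 = 806, 657891 mod 787 = 746. ✓

657891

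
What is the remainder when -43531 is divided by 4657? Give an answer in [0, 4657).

-43531 = -10*4657 + 3039, so -43531 ≡ 3039 (mod 4657).

3039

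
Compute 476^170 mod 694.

144

Using repeated squaring:
476^1 ≡ 476 (mod 694)
476^2 ≡ 476^2 = 226576 ≡ 332 (mod 694)
476^4 ≡ 332^2 = 110224 ≡ 572 (mod 694)
476^8 ≡ 572^2 = 327184 ≡ 310 (mod 694)
476^16 ≡ 310^2 = 96100 ≡ 328 (mod 694)
476^32 ≡ 328^2 = 107584 ≡ 14 (mod 694)
476^64 ≡ 14^2 = 196 (mod 694)
476^128 ≡ 196^2 = 38416 ≡ 246 (mod 694)
476^170 = 476^128 · 476^32 · 476^8 · 476^2 ≡ 246 · 14 · 310 · 332 (mod 694).
Accumulate the product:
246 · 14 = 3444 ≡ 668
668 · 310 = 207080 ≡ 268
268 · 332 = 88976 ≡ 144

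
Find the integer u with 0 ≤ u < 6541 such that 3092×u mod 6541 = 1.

1081

Apply the Euclidean algorithm and back-substitute:
6541 = 2·3092 + 357
3092 = 8·357 + 236
357 = 1·236 + 121
236 = 1·121 + 115
121 = 1·115 + 6
115 = 19·6 + 1
6 = 6·1 + 0
gcd(3092, 6541) = 1, so the inverse exists.
Back-substitute for 1:
1 = 1·115 − 19·6
  = −19·121 + 20·115
  = 20·236 − 39·121
  = −39·357 + 59·236
  = 59·3092 − 511·357
  = −511·6541 + 1081·3092
So 3092⁻¹ ≡ 1081 (mod 6541).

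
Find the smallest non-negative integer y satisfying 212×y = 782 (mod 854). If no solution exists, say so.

48

gcd(212, 854) = 2, and 2 | 782, so solutions exist.
Divide through by 2: 106×y mod 427 = 391.
106⁻¹ ≡ 141 (mod 427).
y ≡ 141×391 ≡ 48 (mod 427).
The smallest non-negative solution is y = 48.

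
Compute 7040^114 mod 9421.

By square-and-multiply:
114 in binary is 1110010, i.e. 114 = 64 + 32 + 16 + 2.
7040^1 ≡ 7040 (mod 9421)
7040^2 ≡ 7040^2 = 49561600 ≡ 7140 (mod 9421)
7040^4 ≡ 7140^2 = 50979600 ≡ 2569 (mod 9421)
7040^8 ≡ 2569^2 = 6599761 ≡ 5061 (mod 9421)
7040^16 ≡ 5061^2 = 25613721 ≡ 7443 (mod 9421)
7040^32 ≡ 7443^2 = 55398249 ≡ 2769 (mod 9421)
7040^64 ≡ 2769^2 = 7667361 ≡ 8088 (mod 9421)
7040^114 = 7040^64 · 7040^32 · 7040^16 · 7040^2 ≡ 8088 · 2769 · 7443 · 7140 (mod 9421).
Accumulate the product:
8088 · 2769 = 22395672 ≡ 1955
1955 · 7443 = 14551065 ≡ 5041
5041 · 7140 = 35992740 ≡ 4520

4520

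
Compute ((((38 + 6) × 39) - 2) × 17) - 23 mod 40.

38 + 6 = 44 ≡ 4 (mod 40)
4 × 39 = 156 ≡ 36 (mod 40)
36 - 2 = 34
34 × 17 = 578 ≡ 18 (mod 40)
18 - 23 = -5 ≡ 35 (mod 40)

35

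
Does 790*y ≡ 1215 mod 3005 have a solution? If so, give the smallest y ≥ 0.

264

gcd(790, 3005) = 5, and 5 | 1215, so solutions exist.
Divide through by 5: 158*y ≡ 243 mod 601.
158⁻¹ ≡ 194 (mod 601).
y ≡ 194*243 ≡ 264 (mod 601).
The smallest non-negative solution is y = 264.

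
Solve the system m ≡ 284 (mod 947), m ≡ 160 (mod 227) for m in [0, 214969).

947⁻¹ mod 227: 947×163 ≡ 1 (mod 227), so 947⁻¹ ≡ 163.
m = 284 + 947×((160 − 284)×163 mod 227) = 284 + 947×218 = 206730.

206730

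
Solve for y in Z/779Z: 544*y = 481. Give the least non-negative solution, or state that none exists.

gcd(544, 779) = 1, so a unique solution mod 779 exists.
544⁻¹ ≡ 179 (mod 779).
y ≡ 179*481 ≡ 409 (mod 779).

409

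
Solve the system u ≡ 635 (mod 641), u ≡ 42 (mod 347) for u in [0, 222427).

213447

641⁻¹ mod 347: 641*72 ≡ 1 (mod 347), so 641⁻¹ ≡ 72.
u = 635 + 641*((42 − 635)*72 mod 347) = 635 + 641*332 = 213447.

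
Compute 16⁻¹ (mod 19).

6

19 = 1*16 + 3
16 = 5*3 + 1
3 = 3*1 + 0
gcd(16, 19) = 1, so the inverse exists.
Back-substitute for 1:
1 = 1*16 − 5*3
  = −5*19 + 6*16
So 16⁻¹ ≡ 6 (mod 19).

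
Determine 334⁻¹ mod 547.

Run the extended Euclidean algorithm:
547 = 1×334 + 213
334 = 1×213 + 121
213 = 1×121 + 92
121 = 1×92 + 29
92 = 3×29 + 5
29 = 5×5 + 4
5 = 1×4 + 1
4 = 4×1 + 0
gcd(334, 547) = 1, so the inverse exists.
Bézout: 1 = 69×547 − 113×334.
So 334⁻¹ ≡ −113 ≡ 434 (mod 547).

434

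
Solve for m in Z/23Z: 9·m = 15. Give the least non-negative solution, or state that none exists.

gcd(9, 23) = 1, so a unique solution mod 23 exists.
9⁻¹ ≡ 18 (mod 23).
m ≡ 18·15 ≡ 17 (mod 23).

17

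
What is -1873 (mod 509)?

163

-1873 = -4·509 + 163, so -1873 ≡ 163 (mod 509).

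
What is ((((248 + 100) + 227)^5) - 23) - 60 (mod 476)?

184

248 + 100 = 348
348 + 227 = 575 ≡ 99 (mod 476)
(99)^5 ≡ 267 (mod 476)
267 - 23 = 244
244 - 60 = 184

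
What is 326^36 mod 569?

Compute successive squares:
36 in binary is 100100, i.e. 36 = 32 + 4.
326^1 ≡ 326 (mod 569)
326^2 ≡ 326^2 = 106276 ≡ 442 (mod 569)
326^4 ≡ 442^2 = 195364 ≡ 197 (mod 569)
326^8 ≡ 197^2 = 38809 ≡ 117 (mod 569)
326^16 ≡ 117^2 = 13689 ≡ 33 (mod 569)
326^32 ≡ 33^2 = 1089 ≡ 520 (mod 569)
326^36 = 326^32 * 326^4 ≡ 520 * 197 (mod 569).
520 * 197 = 102440 ≡ 20 (mod 569).

20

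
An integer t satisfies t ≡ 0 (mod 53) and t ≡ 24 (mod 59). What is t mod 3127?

53⁻¹ mod 59: 53·49 ≡ 1 (mod 59), so 53⁻¹ ≡ 49.
t = 0 + 53·((24 − 0)·49 mod 59) = 0 + 53·55 = 2915.

2915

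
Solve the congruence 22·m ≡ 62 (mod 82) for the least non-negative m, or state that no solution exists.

14

gcd(22, 82) = 2, and 2 | 62, so solutions exist.
Divide through by 2: 11·m = 31 (mod 41).
11⁻¹ ≡ 15 (mod 41).
m ≡ 15·31 ≡ 14 (mod 41).
The smallest non-negative solution is m = 14.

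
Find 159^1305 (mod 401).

By square-and-multiply:
159^1 ≡ 159 (mod 401)
159^2 ≡ 159^2 = 25281 ≡ 18 (mod 401)
159^4 ≡ 18^2 = 324 (mod 401)
159^8 ≡ 324^2 = 104976 ≡ 315 (mod 401)
159^16 ≡ 315^2 = 99225 ≡ 178 (mod 401)
159^32 ≡ 178^2 = 31684 ≡ 5 (mod 401)
159^64 ≡ 5^2 = 25 (mod 401)
159^128 ≡ 25^2 = 625 ≡ 224 (mod 401)
159^256 ≡ 224^2 = 50176 ≡ 51 (mod 401)
159^512 ≡ 51^2 = 2601 ≡ 195 (mod 401)
159^1024 ≡ 195^2 = 38025 ≡ 331 (mod 401)
159^1305 = 159^1024 × 159^256 × 159^16 × 159^8 × 159^1 ≡ 331 × 51 × 178 × 315 × 159 (mod 401).
Accumulate the product:
331 × 51 = 16881 ≡ 39
39 × 178 = 6942 ≡ 125
125 × 315 = 39375 ≡ 77
77 × 159 = 12243 ≡ 213

213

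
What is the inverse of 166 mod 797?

773

797 = 4*166 + 133
166 = 1*133 + 33
133 = 4*33 + 1
33 = 33*1 + 0
gcd(166, 797) = 1, so the inverse exists.
Bézout: 1 = 5*797 − 24*166.
So 166⁻¹ ≡ −24 ≡ 773 (mod 797).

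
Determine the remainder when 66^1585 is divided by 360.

1585 in binary is 11000110001, i.e. 1585 = 1024 + 512 + 32 + 16 + 1.
66^1 ≡ 66 (mod 360)
66^2 ≡ 66^2 = 4356 ≡ 36 (mod 360)
66^4 ≡ 36^2 = 1296 ≡ 216 (mod 360)
66^8 ≡ 216^2 = 46656 ≡ 216 (mod 360)
66^16 ≡ 216^2 = 46656 ≡ 216 (mod 360)
66^32 ≡ 216^2 = 46656 ≡ 216 (mod 360)
66^64 ≡ 216^2 = 46656 ≡ 216 (mod 360)
66^128 ≡ 216^2 = 46656 ≡ 216 (mod 360)
66^256 ≡ 216^2 = 46656 ≡ 216 (mod 360)
66^512 ≡ 216^2 = 46656 ≡ 216 (mod 360)
66^1024 ≡ 216^2 = 46656 ≡ 216 (mod 360)
66^1585 = 66^1024 · 66^512 · 66^32 · 66^16 · 66^1 ≡ 216 · 216 · 216 · 216 · 66 (mod 360).
Accumulate the product:
216 · 216 = 46656 ≡ 216
216 · 216 = 46656 ≡ 216
216 · 216 = 46656 ≡ 216
216 · 66 = 14256 ≡ 216

216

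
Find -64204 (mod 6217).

-64204 = -11×6217 + 4183, so -64204 ≡ 4183 (mod 6217).

4183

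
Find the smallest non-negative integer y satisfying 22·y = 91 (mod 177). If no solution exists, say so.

gcd(22, 177) = 1, so a unique solution mod 177 exists.
22⁻¹ ≡ 169 (mod 177).
y ≡ 169·91 ≡ 157 (mod 177).

157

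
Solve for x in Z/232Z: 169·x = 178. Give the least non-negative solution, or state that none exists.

34

gcd(169, 232) = 1, so a unique solution mod 232 exists.
169⁻¹ ≡ 81 (mod 232).
x ≡ 81·178 ≡ 34 (mod 232).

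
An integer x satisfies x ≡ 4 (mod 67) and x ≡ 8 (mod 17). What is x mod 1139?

875

67⁻¹ mod 17: 67*16 ≡ 1 (mod 17), so 67⁻¹ ≡ 16.
x = 4 + 67*((8 − 4)*16 mod 17) = 4 + 67*13 = 875.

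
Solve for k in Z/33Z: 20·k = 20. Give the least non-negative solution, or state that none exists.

gcd(20, 33) = 1, so a unique solution mod 33 exists.
20⁻¹ ≡ 5 (mod 33).
k ≡ 5·20 ≡ 1 (mod 33).

1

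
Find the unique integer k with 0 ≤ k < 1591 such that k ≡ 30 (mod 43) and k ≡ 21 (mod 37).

761

43⁻¹ mod 37: 43*31 ≡ 1 (mod 37), so 43⁻¹ ≡ 31.
k = 30 + 43*((21 − 30)*31 mod 37) = 30 + 43*17 = 761.
Check: 761 mod 43 = 30, 761 mod 37 = 21. ✓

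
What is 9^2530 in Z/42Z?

2530 in binary is 100111100010, i.e. 2530 = 2048 + 256 + 128 + 64 + 32 + 2.
9^1 ≡ 9 (mod 42)
9^2 ≡ 9^2 = 81 ≡ 39 (mod 42)
9^4 ≡ 39^2 = 1521 ≡ 9 (mod 42)
9^8 ≡ 9^2 = 81 ≡ 39 (mod 42)
9^16 ≡ 39^2 = 1521 ≡ 9 (mod 42)
9^32 ≡ 9^2 = 81 ≡ 39 (mod 42)
9^64 ≡ 39^2 = 1521 ≡ 9 (mod 42)
9^128 ≡ 9^2 = 81 ≡ 39 (mod 42)
9^256 ≡ 39^2 = 1521 ≡ 9 (mod 42)
9^512 ≡ 9^2 = 81 ≡ 39 (mod 42)
9^1024 ≡ 39^2 = 1521 ≡ 9 (mod 42)
9^2048 ≡ 9^2 = 81 ≡ 39 (mod 42)
9^2530 = 9^2048 × 9^256 × 9^128 × 9^64 × 9^32 × 9^2 ≡ 39 × 9 × 39 × 9 × 39 × 39 (mod 42).
Accumulate the product:
39 × 9 = 351 ≡ 15
15 × 39 = 585 ≡ 39
39 × 9 = 351 ≡ 15
15 × 39 = 585 ≡ 39
39 × 39 = 1521 ≡ 9

9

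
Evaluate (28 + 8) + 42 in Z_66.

28 + 8 = 36
36 + 42 = 78 ≡ 12 (mod 66)

12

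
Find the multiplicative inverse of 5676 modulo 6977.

4065

Apply the Euclidean algorithm and back-substitute:
6977 = 1×5676 + 1301
5676 = 4×1301 + 472
1301 = 2×472 + 357
472 = 1×357 + 115
357 = 3×115 + 12
115 = 9×12 + 7
12 = 1×7 + 5
7 = 1×5 + 2
5 = 2×2 + 1
2 = 2×1 + 0
gcd(5676, 6977) = 1, so the inverse exists.
Back-substitute for 1:
1 = 1×5 − 2×2
  = −2×7 + 3×5
  = 3×12 − 5×7
  = −5×115 + 48×12
  = 48×357 − 149×115
  = −149×472 + 197×357
  = 197×1301 − 543×472
  = −543×5676 + 2369×1301
  = 2369×6977 − 2912×5676
So 5676⁻¹ ≡ −2912 ≡ 4065 (mod 6977).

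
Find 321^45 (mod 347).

201

45 in binary is 101101, i.e. 45 = 32 + 8 + 4 + 1.
321^1 ≡ 321 (mod 347)
321^2 ≡ 321^2 = 103041 ≡ 329 (mod 347)
321^4 ≡ 329^2 = 108241 ≡ 324 (mod 347)
321^8 ≡ 324^2 = 104976 ≡ 182 (mod 347)
321^16 ≡ 182^2 = 33124 ≡ 159 (mod 347)
321^32 ≡ 159^2 = 25281 ≡ 297 (mod 347)
321^45 = 321^32 × 321^8 × 321^4 × 321^1 ≡ 297 × 182 × 324 × 321 (mod 347).
Accumulate the product:
297 × 182 = 54054 ≡ 269
269 × 324 = 87156 ≡ 59
59 × 321 = 18939 ≡ 201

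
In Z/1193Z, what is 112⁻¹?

1193 = 10*112 + 73
112 = 1*73 + 39
73 = 1*39 + 34
39 = 1*34 + 5
34 = 6*5 + 4
5 = 1*4 + 1
4 = 4*1 + 0
gcd(112, 1193) = 1, so the inverse exists.
Back-substitute for 1:
1 = 1*5 − 1*4
  = −1*34 + 7*5
  = 7*39 − 8*34
  = −8*73 + 15*39
  = 15*112 − 23*73
  = −23*1193 + 245*112
So 112⁻¹ ≡ 245 (mod 1193).

245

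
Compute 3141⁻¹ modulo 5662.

4557

Run the extended Euclidean algorithm:
5662 = 1*3141 + 2521
3141 = 1*2521 + 620
2521 = 4*620 + 41
620 = 15*41 + 5
41 = 8*5 + 1
5 = 5*1 + 0
gcd(3141, 5662) = 1, so the inverse exists.
Back-substitute for 1:
1 = 1*41 − 8*5
  = −8*620 + 121*41
  = 121*2521 − 492*620
  = −492*3141 + 613*2521
  = 613*5662 − 1105*3141
So 3141⁻¹ ≡ −1105 ≡ 4557 (mod 5662).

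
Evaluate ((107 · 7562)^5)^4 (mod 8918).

7268

107 · 7562 = 809134 ≡ 6514 (mod 8918)
(6514)^5 ≡ 4902 (mod 8918)
(4902)^4 ≡ 7268 (mod 8918)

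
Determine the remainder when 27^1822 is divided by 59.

By square-and-multiply:
1822 in binary is 11100011110, i.e. 1822 = 1024 + 512 + 256 + 16 + 8 + 4 + 2.
27^1 ≡ 27 (mod 59)
27^2 ≡ 27^2 = 729 ≡ 21 (mod 59)
27^4 ≡ 21^2 = 441 ≡ 28 (mod 59)
27^8 ≡ 28^2 = 784 ≡ 17 (mod 59)
27^16 ≡ 17^2 = 289 ≡ 53 (mod 59)
27^32 ≡ 53^2 = 2809 ≡ 36 (mod 59)
27^64 ≡ 36^2 = 1296 ≡ 57 (mod 59)
27^128 ≡ 57^2 = 3249 ≡ 4 (mod 59)
27^256 ≡ 4^2 = 16 (mod 59)
27^512 ≡ 16^2 = 256 ≡ 20 (mod 59)
27^1024 ≡ 20^2 = 400 ≡ 46 (mod 59)
27^1822 = 27^1024 * 27^512 * 27^256 * 27^16 * 27^8 * 27^4 * 27^2 ≡ 46 * 20 * 16 * 53 * 17 * 28 * 21 (mod 59).
Accumulate the product:
46 * 20 = 920 ≡ 35
35 * 16 = 560 ≡ 29
29 * 53 = 1537 ≡ 3
3 * 17 = 51
51 * 28 = 1428 ≡ 12
12 * 21 = 252 ≡ 16

16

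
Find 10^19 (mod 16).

0

10^1 ≡ 10 (mod 16)
10^2 ≡ 10^2 = 100 ≡ 4 (mod 16)
10^4 ≡ 4^2 = 16 ≡ 0 (mod 16)
10^8 ≡ 0^2 = 0 (mod 16)
10^16 ≡ 0^2 = 0 (mod 16)
10^19 = 10^16 * 10^2 * 10^1 ≡ 0 * 4 * 10 (mod 16).
Accumulate the product:
0 * 4 = 0
0 * 10 = 0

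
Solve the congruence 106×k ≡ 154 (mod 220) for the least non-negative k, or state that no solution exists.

99

gcd(106, 220) = 2, and 2 | 154, so solutions exist.
Divide through by 2: 53×k ≡ 77 (mod 110).
53⁻¹ ≡ 27 (mod 110).
k ≡ 27×77 ≡ 99 (mod 110).
The smallest non-negative solution is k = 99.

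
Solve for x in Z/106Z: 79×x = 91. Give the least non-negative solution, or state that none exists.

83

gcd(79, 106) = 1, so a unique solution mod 106 exists.
79⁻¹ ≡ 51 (mod 106).
x ≡ 51×91 ≡ 83 (mod 106).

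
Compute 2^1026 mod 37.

36

2^1 ≡ 2 (mod 37)
2^2 ≡ 2^2 = 4 (mod 37)
2^4 ≡ 4^2 = 16 (mod 37)
2^8 ≡ 16^2 = 256 ≡ 34 (mod 37)
2^16 ≡ 34^2 = 1156 ≡ 9 (mod 37)
2^32 ≡ 9^2 = 81 ≡ 7 (mod 37)
2^64 ≡ 7^2 = 49 ≡ 12 (mod 37)
2^128 ≡ 12^2 = 144 ≡ 33 (mod 37)
2^256 ≡ 33^2 = 1089 ≡ 16 (mod 37)
2^512 ≡ 16^2 = 256 ≡ 34 (mod 37)
2^1024 ≡ 34^2 = 1156 ≡ 9 (mod 37)
2^1026 = 2^1024 * 2^2 ≡ 9 * 4 (mod 37).
9 * 4 = 36 ≡ 36 (mod 37).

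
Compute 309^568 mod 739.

608

Compute successive squares:
568 in binary is 1000111000, i.e. 568 = 512 + 32 + 16 + 8.
309^1 ≡ 309 (mod 739)
309^2 ≡ 309^2 = 95481 ≡ 150 (mod 739)
309^4 ≡ 150^2 = 22500 ≡ 330 (mod 739)
309^8 ≡ 330^2 = 108900 ≡ 267 (mod 739)
309^16 ≡ 267^2 = 71289 ≡ 345 (mod 739)
309^32 ≡ 345^2 = 119025 ≡ 46 (mod 739)
309^64 ≡ 46^2 = 2116 ≡ 638 (mod 739)
309^128 ≡ 638^2 = 407044 ≡ 594 (mod 739)
309^256 ≡ 594^2 = 352836 ≡ 333 (mod 739)
309^512 ≡ 333^2 = 110889 ≡ 39 (mod 739)
309^568 = 309^512 * 309^32 * 309^16 * 309^8 ≡ 39 * 46 * 345 * 267 (mod 739).
Accumulate the product:
39 * 46 = 1794 ≡ 316
316 * 345 = 109020 ≡ 387
387 * 267 = 103329 ≡ 608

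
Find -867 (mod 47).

26

-867 = -19×47 + 26, so -867 ≡ 26 (mod 47).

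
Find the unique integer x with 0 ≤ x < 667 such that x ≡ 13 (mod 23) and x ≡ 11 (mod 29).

243

23⁻¹ mod 29: 23*24 ≡ 1 (mod 29), so 23⁻¹ ≡ 24.
x = 13 + 23*((11 − 13)*24 mod 29) = 13 + 23*10 = 243.
Check: 243 mod 23 = 13, 243 mod 29 = 11. ✓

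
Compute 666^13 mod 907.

318

By square-and-multiply:
666^1 ≡ 666 (mod 907)
666^2 ≡ 666^2 = 443556 ≡ 33 (mod 907)
666^4 ≡ 33^2 = 1089 ≡ 182 (mod 907)
666^8 ≡ 182^2 = 33124 ≡ 472 (mod 907)
666^13 = 666^8 × 666^4 × 666^1 ≡ 472 × 182 × 666 (mod 907).
Accumulate the product:
472 × 182 = 85904 ≡ 646
646 × 666 = 430236 ≡ 318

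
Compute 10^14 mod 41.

37

Using repeated squaring:
14 in binary is 1110, i.e. 14 = 8 + 4 + 2.
10^1 ≡ 10 (mod 41)
10^2 ≡ 10^2 = 100 ≡ 18 (mod 41)
10^4 ≡ 18^2 = 324 ≡ 37 (mod 41)
10^8 ≡ 37^2 = 1369 ≡ 16 (mod 41)
10^14 = 10^8 × 10^4 × 10^2 ≡ 16 × 37 × 18 (mod 41).
Accumulate the product:
16 × 37 = 592 ≡ 18
18 × 18 = 324 ≡ 37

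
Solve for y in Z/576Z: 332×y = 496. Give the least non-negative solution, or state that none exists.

gcd(332, 576) = 4, and 4 | 496, so solutions exist.
Divide through by 4: 83×y = 124 (mod 144).
83⁻¹ ≡ 59 (mod 144).
y ≡ 59×124 ≡ 116 (mod 144).
The smallest non-negative solution is y = 116.

116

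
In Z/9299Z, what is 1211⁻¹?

5283

9299 = 7*1211 + 822
1211 = 1*822 + 389
822 = 2*389 + 44
389 = 8*44 + 37
44 = 1*37 + 7
37 = 5*7 + 2
7 = 3*2 + 1
2 = 2*1 + 0
gcd(1211, 9299) = 1, so the inverse exists.
Bézout: 1 = 523*9299 − 4016*1211.
So 1211⁻¹ ≡ −4016 ≡ 5283 (mod 9299).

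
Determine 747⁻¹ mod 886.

835

886 = 1*747 + 139
747 = 5*139 + 52
139 = 2*52 + 35
52 = 1*35 + 17
35 = 2*17 + 1
17 = 17*1 + 0
gcd(747, 886) = 1, so the inverse exists.
Bézout: 1 = 43*886 − 51*747.
So 747⁻¹ ≡ −51 ≡ 835 (mod 886).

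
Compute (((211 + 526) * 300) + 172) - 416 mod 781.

211 + 526 = 737
737 * 300 = 221100 ≡ 77 (mod 781)
77 + 172 = 249
249 - 416 = -167 ≡ 614 (mod 781)

614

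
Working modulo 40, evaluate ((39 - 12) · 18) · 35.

39 - 12 = 27
27 · 18 = 486 ≡ 6 (mod 40)
6 · 35 = 210 ≡ 10 (mod 40)

10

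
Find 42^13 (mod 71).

Using repeated squaring:
13 in binary is 1101, i.e. 13 = 8 + 4 + 1.
42^1 ≡ 42 (mod 71)
42^2 ≡ 42^2 = 1764 ≡ 60 (mod 71)
42^4 ≡ 60^2 = 3600 ≡ 50 (mod 71)
42^8 ≡ 50^2 = 2500 ≡ 15 (mod 71)
42^13 = 42^8 · 42^4 · 42^1 ≡ 15 · 50 · 42 (mod 71).
Accumulate the product:
15 · 50 = 750 ≡ 40
40 · 42 = 1680 ≡ 47

47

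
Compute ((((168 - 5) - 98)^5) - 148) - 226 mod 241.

89

168 - 5 = 163
163 - 98 = 65
(65)^5 ≡ 222 (mod 241)
222 - 148 = 74
74 - 226 = -152 ≡ 89 (mod 241)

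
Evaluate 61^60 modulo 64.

Using repeated squaring:
61^1 ≡ 61 (mod 64)
61^2 ≡ 61^2 = 3721 ≡ 9 (mod 64)
61^4 ≡ 9^2 = 81 ≡ 17 (mod 64)
61^8 ≡ 17^2 = 289 ≡ 33 (mod 64)
61^16 ≡ 33^2 = 1089 ≡ 1 (mod 64)
61^32 ≡ 1^2 = 1 (mod 64)
61^60 = 61^32 × 61^16 × 61^8 × 61^4 ≡ 1 × 1 × 33 × 17 (mod 64).
Accumulate the product:
1 × 1 = 1
1 × 33 = 33
33 × 17 = 561 ≡ 49

49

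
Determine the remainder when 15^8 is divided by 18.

9

15^1 ≡ 15 (mod 18)
15^2 ≡ 15^2 = 225 ≡ 9 (mod 18)
15^4 ≡ 9^2 = 81 ≡ 9 (mod 18)
15^8 ≡ 9^2 = 81 ≡ 9 (mod 18)
So 15^8 ≡ 9 (mod 18).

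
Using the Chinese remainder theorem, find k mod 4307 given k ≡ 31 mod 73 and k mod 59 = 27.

1856

73⁻¹ mod 59: 73·38 ≡ 1 (mod 59), so 73⁻¹ ≡ 38.
k = 31 + 73·((27 − 31)·38 mod 59) = 31 + 73·25 = 1856.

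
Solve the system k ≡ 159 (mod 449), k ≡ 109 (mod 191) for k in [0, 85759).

79183

449⁻¹ mod 191: 449×134 ≡ 1 (mod 191), so 449⁻¹ ≡ 134.
k = 159 + 449×((109 − 159)×134 mod 191) = 159 + 449×176 = 79183.
Check: 79183 mod 449 = 159, 79183 mod 191 = 109. ✓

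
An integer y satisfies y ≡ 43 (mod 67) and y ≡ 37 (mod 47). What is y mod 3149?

2857

67⁻¹ mod 47: 67×40 ≡ 1 (mod 47), so 67⁻¹ ≡ 40.
y = 43 + 67×((37 − 43)×40 mod 47) = 43 + 67×42 = 2857.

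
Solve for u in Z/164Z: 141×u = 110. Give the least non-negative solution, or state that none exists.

38

gcd(141, 164) = 1, so a unique solution mod 164 exists.
141⁻¹ ≡ 57 (mod 164).
u ≡ 57×110 ≡ 38 (mod 164).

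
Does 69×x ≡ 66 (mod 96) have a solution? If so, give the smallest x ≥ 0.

gcd(69, 96) = 3, and 3 | 66, so solutions exist.
Divide through by 3: 23×x ≡ 22 (mod 32).
23⁻¹ ≡ 7 (mod 32).
x ≡ 7×22 ≡ 26 (mod 32).
The smallest non-negative solution is x = 26.

26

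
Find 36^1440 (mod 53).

1440 in binary is 10110100000, i.e. 1440 = 1024 + 256 + 128 + 32.
36^1 ≡ 36 (mod 53)
36^2 ≡ 36^2 = 1296 ≡ 24 (mod 53)
36^4 ≡ 24^2 = 576 ≡ 46 (mod 53)
36^8 ≡ 46^2 = 2116 ≡ 49 (mod 53)
36^16 ≡ 49^2 = 2401 ≡ 16 (mod 53)
36^32 ≡ 16^2 = 256 ≡ 44 (mod 53)
36^64 ≡ 44^2 = 1936 ≡ 28 (mod 53)
36^128 ≡ 28^2 = 784 ≡ 42 (mod 53)
36^256 ≡ 42^2 = 1764 ≡ 15 (mod 53)
36^512 ≡ 15^2 = 225 ≡ 13 (mod 53)
36^1024 ≡ 13^2 = 169 ≡ 10 (mod 53)
36^1440 = 36^1024 · 36^256 · 36^128 · 36^32 ≡ 10 · 15 · 42 · 44 (mod 53).
Accumulate the product:
10 · 15 = 150 ≡ 44
44 · 42 = 1848 ≡ 46
46 · 44 = 2024 ≡ 10

10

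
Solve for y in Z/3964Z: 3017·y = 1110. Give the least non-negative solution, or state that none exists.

gcd(3017, 3964) = 1, so a unique solution mod 3964 exists.
3017⁻¹ ≡ 473 (mod 3964).
y ≡ 473·1110 ≡ 1782 (mod 3964).

1782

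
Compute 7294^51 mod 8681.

By square-and-multiply:
7294^1 ≡ 7294 (mod 8681)
7294^2 ≡ 7294^2 = 53202436 ≡ 5268 (mod 8681)
7294^4 ≡ 5268^2 = 27751824 ≡ 7348 (mod 8681)
7294^8 ≡ 7348^2 = 53993104 ≡ 5965 (mod 8681)
7294^16 ≡ 5965^2 = 35581225 ≡ 6487 (mod 8681)
7294^32 ≡ 6487^2 = 42081169 ≡ 4362 (mod 8681)
7294^51 = 7294^32 * 7294^16 * 7294^2 * 7294^1 ≡ 4362 * 6487 * 5268 * 7294 (mod 8681).
Accumulate the product:
4362 * 6487 = 28296294 ≡ 4915
4915 * 5268 = 25892220 ≡ 5478
5478 * 7294 = 39956532 ≡ 6570

6570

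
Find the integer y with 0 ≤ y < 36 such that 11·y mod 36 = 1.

23

36 = 3*11 + 3
11 = 3*3 + 2
3 = 1*2 + 1
2 = 2*1 + 0
gcd(11, 36) = 1, so the inverse exists.
Bézout: 1 = 4*36 − 13*11.
So 11⁻¹ ≡ −13 ≡ 23 (mod 36).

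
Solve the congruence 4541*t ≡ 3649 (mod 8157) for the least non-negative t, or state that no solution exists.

4955

gcd(4541, 8157) = 1, so a unique solution mod 8157 exists.
4541⁻¹ ≡ 8060 (mod 8157).
t ≡ 8060*3649 ≡ 4955 (mod 8157).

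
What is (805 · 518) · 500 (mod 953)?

805 · 518 = 416990 ≡ 529 (mod 953)
529 · 500 = 264500 ≡ 519 (mod 953)

519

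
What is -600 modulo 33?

27

-600 = -19*33 + 27, so -600 ≡ 27 (mod 33).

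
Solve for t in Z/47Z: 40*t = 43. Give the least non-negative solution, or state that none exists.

14

gcd(40, 47) = 1, so a unique solution mod 47 exists.
40⁻¹ ≡ 20 (mod 47).
t ≡ 20*43 ≡ 14 (mod 47).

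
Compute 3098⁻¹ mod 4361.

1136

By the extended Euclidean algorithm:
4361 = 1×3098 + 1263
3098 = 2×1263 + 572
1263 = 2×572 + 119
572 = 4×119 + 96
119 = 1×96 + 23
96 = 4×23 + 4
23 = 5×4 + 3
4 = 1×3 + 1
3 = 3×1 + 0
gcd(3098, 4361) = 1, so the inverse exists.
Bézout: 1 = −807×4361 + 1136×3098.
So 3098⁻¹ ≡ 1136 (mod 4361).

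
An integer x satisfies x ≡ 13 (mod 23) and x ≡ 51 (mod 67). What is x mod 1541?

1324

23⁻¹ mod 67: 23·35 ≡ 1 (mod 67), so 23⁻¹ ≡ 35.
x = 13 + 23·((51 − 13)·35 mod 67) = 13 + 23·57 = 1324.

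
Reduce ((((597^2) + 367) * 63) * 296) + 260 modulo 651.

(597)^2 ≡ 312 (mod 651)
312 + 367 = 679 ≡ 28 (mod 651)
28 * 63 = 1764 ≡ 462 (mod 651)
462 * 296 = 136752 ≡ 42 (mod 651)
42 + 260 = 302

302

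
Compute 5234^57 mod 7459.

By square-and-multiply:
5234^1 ≡ 5234 (mod 7459)
5234^2 ≡ 5234^2 = 27394756 ≡ 5308 (mod 7459)
5234^4 ≡ 5308^2 = 28174864 ≡ 2221 (mod 7459)
5234^8 ≡ 2221^2 = 4932841 ≡ 2442 (mod 7459)
5234^16 ≡ 2442^2 = 5963364 ≡ 3623 (mod 7459)
5234^32 ≡ 3623^2 = 13126129 ≡ 5748 (mod 7459)
5234^57 = 5234^32 × 5234^16 × 5234^8 × 5234^1 ≡ 5748 × 3623 × 2442 × 5234 (mod 7459).
Accumulate the product:
5748 × 3623 = 20825004 ≡ 6935
6935 × 2442 = 16935270 ≡ 3340
3340 × 5234 = 17481560 ≡ 5123

5123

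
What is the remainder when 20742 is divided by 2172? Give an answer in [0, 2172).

1194

20742 = 9·2172 + 1194, so 20742 ≡ 1194 (mod 2172).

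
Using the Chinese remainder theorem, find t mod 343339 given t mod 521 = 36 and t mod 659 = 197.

521⁻¹ mod 659: 521*425 ≡ 1 (mod 659), so 521⁻¹ ≡ 425.
t = 36 + 521*((197 − 36)*425 mod 659) = 36 + 521*548 = 285544.

285544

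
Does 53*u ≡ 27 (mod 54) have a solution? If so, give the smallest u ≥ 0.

gcd(53, 54) = 1, so a unique solution mod 54 exists.
53⁻¹ ≡ 53 (mod 54).
u ≡ 53*27 ≡ 27 (mod 54).

27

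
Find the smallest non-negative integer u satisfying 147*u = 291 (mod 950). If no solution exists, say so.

gcd(147, 950) = 1, so a unique solution mod 950 exists.
147⁻¹ ≡ 433 (mod 950).
u ≡ 433*291 ≡ 603 (mod 950).

603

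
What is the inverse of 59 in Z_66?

47

66 = 1*59 + 7
59 = 8*7 + 3
7 = 2*3 + 1
3 = 3*1 + 0
gcd(59, 66) = 1, so the inverse exists.
Bézout: 1 = 17*66 − 19*59.
So 59⁻¹ ≡ −19 ≡ 47 (mod 66).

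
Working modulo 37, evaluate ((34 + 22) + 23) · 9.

8

34 + 22 = 56 ≡ 19 (mod 37)
19 + 23 = 42 ≡ 5 (mod 37)
5 · 9 = 45 ≡ 8 (mod 37)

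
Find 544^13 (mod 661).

13 in binary is 1101, i.e. 13 = 8 + 4 + 1.
544^1 ≡ 544 (mod 661)
544^2 ≡ 544^2 = 295936 ≡ 469 (mod 661)
544^4 ≡ 469^2 = 219961 ≡ 509 (mod 661)
544^8 ≡ 509^2 = 259081 ≡ 630 (mod 661)
544^13 = 544^8 × 544^4 × 544^1 ≡ 630 × 509 × 544 (mod 661).
Accumulate the product:
630 × 509 = 320670 ≡ 85
85 × 544 = 46240 ≡ 631

631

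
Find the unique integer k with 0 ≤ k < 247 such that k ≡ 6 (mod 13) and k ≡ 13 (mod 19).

32

13⁻¹ mod 19: 13·3 ≡ 1 (mod 19), so 13⁻¹ ≡ 3.
k = 6 + 13·((13 − 6)·3 mod 19) = 6 + 13·2 = 32.
Check: 32 mod 13 = 6, 32 mod 19 = 13. ✓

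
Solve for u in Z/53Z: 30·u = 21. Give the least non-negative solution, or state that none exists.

6

gcd(30, 53) = 1, so a unique solution mod 53 exists.
30⁻¹ ≡ 23 (mod 53).
u ≡ 23·21 ≡ 6 (mod 53).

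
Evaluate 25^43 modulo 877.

Compute successive squares:
43 in binary is 101011, i.e. 43 = 32 + 8 + 2 + 1.
25^1 ≡ 25 (mod 877)
25^2 ≡ 25^2 = 625 (mod 877)
25^4 ≡ 625^2 = 390625 ≡ 360 (mod 877)
25^8 ≡ 360^2 = 129600 ≡ 681 (mod 877)
25^16 ≡ 681^2 = 463761 ≡ 705 (mod 877)
25^32 ≡ 705^2 = 497025 ≡ 643 (mod 877)
25^43 = 25^32 * 25^8 * 25^2 * 25^1 ≡ 643 * 681 * 625 * 25 (mod 877).
Accumulate the product:
643 * 681 = 437883 ≡ 260
260 * 625 = 162500 ≡ 255
255 * 25 = 6375 ≡ 236

236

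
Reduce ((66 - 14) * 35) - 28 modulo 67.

50

66 - 14 = 52
52 * 35 = 1820 ≡ 11 (mod 67)
11 - 28 = -17 ≡ 50 (mod 67)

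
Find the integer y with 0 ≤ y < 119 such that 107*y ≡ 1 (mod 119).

109

Run the extended Euclidean algorithm:
119 = 1×107 + 12
107 = 8×12 + 11
12 = 1×11 + 1
11 = 11×1 + 0
gcd(107, 119) = 1, so the inverse exists.
Back-substitute for 1:
1 = 1×12 − 1×11
  = −1×107 + 9×12
  = 9×119 − 10×107
So 107⁻¹ ≡ −10 ≡ 109 (mod 119).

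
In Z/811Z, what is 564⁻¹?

811 = 1×564 + 247
564 = 2×247 + 70
247 = 3×70 + 37
70 = 1×37 + 33
37 = 1×33 + 4
33 = 8×4 + 1
4 = 4×1 + 0
gcd(564, 811) = 1, so the inverse exists.
Back-substitute for 1:
1 = 1×33 − 8×4
  = −8×37 + 9×33
  = 9×70 − 17×37
  = −17×247 + 60×70
  = 60×564 − 137×247
  = −137×811 + 197×564
So 564⁻¹ ≡ 197 (mod 811).

197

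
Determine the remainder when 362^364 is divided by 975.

211

By square-and-multiply:
364 in binary is 101101100, i.e. 364 = 256 + 64 + 32 + 8 + 4.
362^1 ≡ 362 (mod 975)
362^2 ≡ 362^2 = 131044 ≡ 394 (mod 975)
362^4 ≡ 394^2 = 155236 ≡ 211 (mod 975)
362^8 ≡ 211^2 = 44521 ≡ 646 (mod 975)
362^16 ≡ 646^2 = 417316 ≡ 16 (mod 975)
362^32 ≡ 16^2 = 256 (mod 975)
362^64 ≡ 256^2 = 65536 ≡ 211 (mod 975)
362^128 ≡ 211^2 = 44521 ≡ 646 (mod 975)
362^256 ≡ 646^2 = 417316 ≡ 16 (mod 975)
362^364 = 362^256 · 362^64 · 362^32 · 362^8 · 362^4 ≡ 16 · 211 · 256 · 646 · 211 (mod 975).
Accumulate the product:
16 · 211 = 3376 ≡ 451
451 · 256 = 115456 ≡ 406
406 · 646 = 262276 ≡ 1
1 · 211 = 211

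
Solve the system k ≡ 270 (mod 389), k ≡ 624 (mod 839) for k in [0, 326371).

389⁻¹ mod 839: 389·110 ≡ 1 (mod 839), so 389⁻¹ ≡ 110.
k = 270 + 389·((624 − 270)·110 mod 839) = 270 + 389·346 = 134864.
Check: 134864 mod 389 = 270, 134864 mod 839 = 624. ✓

134864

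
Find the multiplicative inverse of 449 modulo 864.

By the extended Euclidean algorithm:
864 = 1*449 + 415
449 = 1*415 + 34
415 = 12*34 + 7
34 = 4*7 + 6
7 = 1*6 + 1
6 = 6*1 + 0
gcd(449, 864) = 1, so the inverse exists.
Back-substitute for 1:
1 = 1*7 − 1*6
  = −1*34 + 5*7
  = 5*415 − 61*34
  = −61*449 + 66*415
  = 66*864 − 127*449
So 449⁻¹ ≡ −127 ≡ 737 (mod 864).

737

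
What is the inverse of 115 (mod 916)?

231

916 = 7×115 + 111
115 = 1×111 + 4
111 = 27×4 + 3
4 = 1×3 + 1
3 = 3×1 + 0
gcd(115, 916) = 1, so the inverse exists.
Back-substitute for 1:
1 = 1×4 − 1×3
  = −1×111 + 28×4
  = 28×115 − 29×111
  = −29×916 + 231×115
So 115⁻¹ ≡ 231 (mod 916).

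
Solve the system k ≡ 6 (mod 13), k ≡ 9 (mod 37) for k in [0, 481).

305

13⁻¹ mod 37: 13×20 ≡ 1 (mod 37), so 13⁻¹ ≡ 20.
k = 6 + 13×((9 − 6)×20 mod 37) = 6 + 13×23 = 305.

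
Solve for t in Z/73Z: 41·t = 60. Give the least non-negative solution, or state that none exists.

62

gcd(41, 73) = 1, so a unique solution mod 73 exists.
41⁻¹ ≡ 57 (mod 73).
t ≡ 57·60 ≡ 62 (mod 73).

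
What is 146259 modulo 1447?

146259 = 101*1447 + 112, so 146259 ≡ 112 (mod 1447).

112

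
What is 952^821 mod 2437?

947

Using repeated squaring:
952^1 ≡ 952 (mod 2437)
952^2 ≡ 952^2 = 906304 ≡ 2177 (mod 2437)
952^4 ≡ 2177^2 = 4739329 ≡ 1801 (mod 2437)
952^8 ≡ 1801^2 = 3243601 ≡ 2391 (mod 2437)
952^16 ≡ 2391^2 = 5716881 ≡ 2116 (mod 2437)
952^32 ≡ 2116^2 = 4477456 ≡ 687 (mod 2437)
952^64 ≡ 687^2 = 471969 ≡ 1628 (mod 2437)
952^128 ≡ 1628^2 = 2650384 ≡ 1365 (mod 2437)
952^256 ≡ 1365^2 = 1863225 ≡ 1357 (mod 2437)
952^512 ≡ 1357^2 = 1841449 ≡ 1514 (mod 2437)
952^821 = 952^512 * 952^256 * 952^32 * 952^16 * 952^4 * 952^1 ≡ 1514 * 1357 * 687 * 2116 * 1801 * 952 (mod 2437).
Accumulate the product:
1514 * 1357 = 2054498 ≡ 107
107 * 687 = 73509 ≡ 399
399 * 2116 = 844284 ≡ 1082
1082 * 1801 = 1948682 ≡ 1519
1519 * 952 = 1446088 ≡ 947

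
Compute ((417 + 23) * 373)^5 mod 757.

417 + 23 = 440
440 * 373 = 164120 ≡ 608 (mod 757)
(608)^5 ≡ 146 (mod 757)

146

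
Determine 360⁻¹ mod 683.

683 = 1×360 + 323
360 = 1×323 + 37
323 = 8×37 + 27
37 = 1×27 + 10
27 = 2×10 + 7
10 = 1×7 + 3
7 = 2×3 + 1
3 = 3×1 + 0
gcd(360, 683) = 1, so the inverse exists.
Back-substitute for 1:
1 = 1×7 − 2×3
  = −2×10 + 3×7
  = 3×27 − 8×10
  = −8×37 + 11×27
  = 11×323 − 96×37
  = −96×360 + 107×323
  = 107×683 − 203×360
So 360⁻¹ ≡ −203 ≡ 480 (mod 683).

480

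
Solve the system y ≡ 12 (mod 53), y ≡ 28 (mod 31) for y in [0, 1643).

53⁻¹ mod 31: 53×24 ≡ 1 (mod 31), so 53⁻¹ ≡ 24.
y = 12 + 53×((28 − 12)×24 mod 31) = 12 + 53×12 = 648.

648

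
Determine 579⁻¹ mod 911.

568

Run the extended Euclidean algorithm:
911 = 1·579 + 332
579 = 1·332 + 247
332 = 1·247 + 85
247 = 2·85 + 77
85 = 1·77 + 8
77 = 9·8 + 5
8 = 1·5 + 3
5 = 1·3 + 2
3 = 1·2 + 1
2 = 2·1 + 0
gcd(579, 911) = 1, so the inverse exists.
Back-substitute for 1:
1 = 1·3 − 1·2
  = −1·5 + 2·3
  = 2·8 − 3·5
  = −3·77 + 29·8
  = 29·85 − 32·77
  = −32·247 + 93·85
  = 93·332 − 125·247
  = −125·579 + 218·332
  = 218·911 − 343·579
So 579⁻¹ ≡ −343 ≡ 568 (mod 911).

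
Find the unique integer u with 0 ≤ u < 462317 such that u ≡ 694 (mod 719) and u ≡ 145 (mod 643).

719⁻¹ mod 643: 719×110 ≡ 1 (mod 643), so 719⁻¹ ≡ 110.
u = 694 + 719×((145 − 694)×110 mod 643) = 694 + 719×52 = 38082.

38082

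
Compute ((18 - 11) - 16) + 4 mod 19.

14

18 - 11 = 7
7 - 16 = -9 ≡ 10 (mod 19)
10 + 4 = 14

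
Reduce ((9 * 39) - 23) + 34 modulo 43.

18

9 * 39 = 351 ≡ 7 (mod 43)
7 - 23 = -16 ≡ 27 (mod 43)
27 + 34 = 61 ≡ 18 (mod 43)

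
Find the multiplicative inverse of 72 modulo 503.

503 = 6×72 + 71
72 = 1×71 + 1
71 = 71×1 + 0
gcd(72, 503) = 1, so the inverse exists.
Bézout: 1 = −1×503 + 7×72.
So 72⁻¹ ≡ 7 (mod 503).

7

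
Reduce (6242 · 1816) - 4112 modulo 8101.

6242 · 1816 = 11335472 ≡ 2173 (mod 8101)
2173 - 4112 = -1939 ≡ 6162 (mod 8101)

6162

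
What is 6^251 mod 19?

16

Compute successive squares:
6^1 ≡ 6 (mod 19)
6^2 ≡ 6^2 = 36 ≡ 17 (mod 19)
6^4 ≡ 17^2 = 289 ≡ 4 (mod 19)
6^8 ≡ 4^2 = 16 (mod 19)
6^16 ≡ 16^2 = 256 ≡ 9 (mod 19)
6^32 ≡ 9^2 = 81 ≡ 5 (mod 19)
6^64 ≡ 5^2 = 25 ≡ 6 (mod 19)
6^128 ≡ 6^2 = 36 ≡ 17 (mod 19)
6^251 = 6^128 * 6^64 * 6^32 * 6^16 * 6^8 * 6^2 * 6^1 ≡ 17 * 6 * 5 * 9 * 16 * 17 * 6 (mod 19).
Accumulate the product:
17 * 6 = 102 ≡ 7
7 * 5 = 35 ≡ 16
16 * 9 = 144 ≡ 11
11 * 16 = 176 ≡ 5
5 * 17 = 85 ≡ 9
9 * 6 = 54 ≡ 16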